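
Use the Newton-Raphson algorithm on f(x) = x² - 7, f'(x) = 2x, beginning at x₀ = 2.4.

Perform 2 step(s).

f(x) = x² - 7
f'(x) = 2x
x₀ = 2.4

Newton-Raphson formula: x_{n+1} = x_n - f(x_n)/f'(x_n)

Iteration 1:
  f(2.400000) = -1.240000
  f'(2.400000) = 4.800000
  x_1 = 2.400000 - (-1.240000)/4.800000 = 2.658333
Iteration 2:
  f(2.658333) = 0.066736
  f'(2.658333) = 5.316667
  x_2 = 2.658333 - 0.066736/5.316667 = 2.645781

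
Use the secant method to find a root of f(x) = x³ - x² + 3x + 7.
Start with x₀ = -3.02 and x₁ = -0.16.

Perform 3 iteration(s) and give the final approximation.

f(x) = x³ - x² + 3x + 7
x₀ = -3.02, x₁ = -0.16

Secant formula: x_{n+1} = x_n - f(x_n)(x_n - x_{n-1})/(f(x_n) - f(x_{n-1}))

Iteration 1:
  f(-3.020000) = -38.724008
  f(-0.160000) = 6.490304
  x_2 = -0.160000 - 6.490304×(-0.160000 - (-3.020000))/(6.490304 - (-38.724008))
       = -0.570540
Iteration 2:
  f(-0.160000) = 6.490304
  f(-0.570540) = 4.777146
  x_3 = -0.570540 - 4.777146×(-0.570540 - (-0.160000))/(4.777146 - 6.490304)
       = -1.715331
Iteration 3:
  f(-0.570540) = 4.777146
  f(-1.715331) = -6.135470
  x_4 = -1.715331 - (-6.135470)×(-1.715331 - (-0.570540))/(-6.135470 - 4.777146)
       = -1.071687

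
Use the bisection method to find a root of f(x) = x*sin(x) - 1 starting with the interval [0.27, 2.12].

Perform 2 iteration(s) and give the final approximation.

f(x) = x*sin(x) - 1
Initial interval: [0.27, 2.12]

Iteration 1:
  c_1 = (0.270000 + 2.120000)/2 = 1.195000
  f(c_1) = f(1.195000) = 0.111608
  f(a) × f(c) < 0, new interval: [0.270000, 1.195000]
Iteration 2:
  c_2 = (0.270000 + 1.195000)/2 = 0.732500
  f(c_2) = f(0.732500) = -0.510155
  f(a) × f(c) ≥ 0, new interval: [0.732500, 1.195000]

After 2 iteration(s), the approximation is c_2 = 0.732500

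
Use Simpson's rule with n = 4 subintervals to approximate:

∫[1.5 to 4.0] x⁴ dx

f(x) = x⁴
a = 1.5, b = 4.0, n = 4
h = (b - a)/n = 0.625000

Simpson's rule: (h/3)[f(x₀) + 4f(x₁) + 2f(x₂) + ... + f(xₙ)]

x_0 = 1.5000, f(x_0) = 5.062500, coefficient = 1
x_1 = 2.1250, f(x_1) = 20.390869, coefficient = 4
x_2 = 2.7500, f(x_2) = 57.191406, coefficient = 2
x_3 = 3.3750, f(x_3) = 129.746338, coefficient = 4
x_4 = 4.0000, f(x_4) = 256.000000, coefficient = 1

I ≈ (0.625000/3) × 975.994141 = 203.332113
Exact value: 203.281250
Error: 0.050863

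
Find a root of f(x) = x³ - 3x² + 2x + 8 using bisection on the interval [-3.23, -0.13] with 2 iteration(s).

f(x) = x³ - 3x² + 2x + 8
Initial interval: [-3.23, -0.13]

Iteration 1:
  c_1 = (-3.230000 + (-0.130000))/2 = -1.680000
  f(c_1) = f(-1.680000) = -8.568832
  f(a) × f(c) ≥ 0, new interval: [-1.680000, -0.130000]
Iteration 2:
  c_2 = (-1.680000 + (-0.130000))/2 = -0.905000
  f(c_2) = f(-0.905000) = 2.991707
  f(a) × f(c) < 0, new interval: [-1.680000, -0.905000]

After 2 iteration(s), the approximation is c_2 = -0.905000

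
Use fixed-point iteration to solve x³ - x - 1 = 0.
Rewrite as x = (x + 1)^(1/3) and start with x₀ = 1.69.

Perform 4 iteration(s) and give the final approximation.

Equation: x³ - x - 1 = 0
Fixed-point form: x = (x + 1)^(1/3)
x₀ = 1.69

x_1 = g(1.690000) = 1.390755
x_2 = g(1.390755) = 1.337145
x_3 = g(1.337145) = 1.327074
x_4 = g(1.327074) = 1.325165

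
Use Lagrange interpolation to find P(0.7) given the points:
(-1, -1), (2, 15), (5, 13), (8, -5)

Lagrange interpolation formula:
P(x) = Σ yᵢ × Lᵢ(x)
where Lᵢ(x) = Π_{j≠i} (x - xⱼ)/(xᵢ - xⱼ)

L_0(0.7) = (0.7 - 2)/(-1 - 2) × (0.7 - 5)/(-1 - 5) × (0.7 - 8)/(-1 - 8) = 0.251895
L_1(0.7) = (0.7 - (-1))/(2 - (-1)) × (0.7 - 5)/(2 - 5) × (0.7 - 8)/(2 - 8) = 0.988204
L_2(0.7) = (0.7 - (-1))/(5 - (-1)) × (0.7 - 2)/(5 - 2) × (0.7 - 8)/(5 - 8) = -0.298759
L_3(0.7) = (0.7 - (-1))/(8 - (-1)) × (0.7 - 2)/(8 - 2) × (0.7 - 5)/(8 - 5) = 0.058660

P(0.7) = (-1)×L_0(0.7) + 15×L_1(0.7) + 13×L_2(0.7) + (-5)×L_3(0.7)
P(0.7) = 10.393988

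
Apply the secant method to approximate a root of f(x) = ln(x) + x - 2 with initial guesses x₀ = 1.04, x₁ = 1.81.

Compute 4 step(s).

f(x) = ln(x) + x - 2
x₀ = 1.04, x₁ = 1.81

Secant formula: x_{n+1} = x_n - f(x_n)(x_n - x_{n-1})/(f(x_n) - f(x_{n-1}))

Iteration 1:
  f(1.040000) = -0.920779
  f(1.810000) = 0.403327
  x_2 = 1.810000 - 0.403327×(1.810000 - 1.040000)/(0.403327 - (-0.920779))
       = 1.575456
Iteration 2:
  f(1.810000) = 0.403327
  f(1.575456) = 0.030000
  x_3 = 1.575456 - 0.030000×(1.575456 - 1.810000)/(0.030000 - 0.403327)
       = 1.556608
Iteration 3:
  f(1.575456) = 0.030000
  f(1.556608) = -0.000883
  x_4 = 1.556608 - (-0.000883)×(1.556608 - 1.575456)/(-0.000883 - 0.030000)
       = 1.557147
Iteration 4:
  f(1.556608) = -0.000883
  f(1.557147) = 0.000002
  x_5 = 1.557147 - 0.000002×(1.557147 - 1.556608)/(0.000002 - (-0.000883))
       = 1.557146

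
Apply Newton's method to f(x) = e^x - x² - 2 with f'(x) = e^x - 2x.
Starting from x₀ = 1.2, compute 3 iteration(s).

f(x) = e^x - x² - 2
f'(x) = e^x - 2x
x₀ = 1.2

Newton-Raphson formula: x_{n+1} = x_n - f(x_n)/f'(x_n)

Iteration 1:
  f(1.200000) = -0.119883
  f'(1.200000) = 0.920117
  x_1 = 1.200000 - (-0.119883)/0.920117 = 1.330291
Iteration 2:
  f(1.330291) = 0.012470
  f'(1.330291) = 1.121562
  x_2 = 1.330291 - 0.012470/1.121562 = 1.319173
Iteration 3:
  f(1.319173) = 0.000109
  f'(1.319173) = 1.101981
  x_3 = 1.319173 - 0.000109/1.101981 = 1.319074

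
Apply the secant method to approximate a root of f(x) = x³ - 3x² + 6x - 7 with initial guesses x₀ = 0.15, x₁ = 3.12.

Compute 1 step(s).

f(x) = x³ - 3x² + 6x - 7
x₀ = 0.15, x₁ = 3.12

Secant formula: x_{n+1} = x_n - f(x_n)(x_n - x_{n-1})/(f(x_n) - f(x_{n-1}))

Iteration 1:
  f(0.150000) = -6.164125
  f(3.120000) = 12.888128
  x_2 = 3.120000 - 12.888128×(3.120000 - 0.150000)/(12.888128 - (-6.164125))
       = 1.110907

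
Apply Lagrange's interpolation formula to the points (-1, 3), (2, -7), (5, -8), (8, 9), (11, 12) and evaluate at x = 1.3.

Lagrange interpolation formula:
P(x) = Σ yᵢ × Lᵢ(x)
where Lᵢ(x) = Π_{j≠i} (x - xⱼ)/(xᵢ - xⱼ)

L_0(1.3) = (1.3 - 2)/(-1 - 2) × (1.3 - 5)/(-1 - 5) × (1.3 - 8)/(-1 - 8) × (1.3 - 11)/(-1 - 11) = 0.086586
L_1(1.3) = (1.3 - (-1))/(2 - (-1)) × (1.3 - 5)/(2 - 5) × (1.3 - 8)/(2 - 8) × (1.3 - 11)/(2 - 11) = 1.137994
L_2(1.3) = (1.3 - (-1))/(5 - (-1)) × (1.3 - 2)/(5 - 2) × (1.3 - 8)/(5 - 8) × (1.3 - 11)/(5 - 11) = -0.322944
L_3(1.3) = (1.3 - (-1))/(8 - (-1)) × (1.3 - 2)/(8 - 2) × (1.3 - 5)/(8 - 5) × (1.3 - 11)/(8 - 11) = 0.118895
L_4(1.3) = (1.3 - (-1))/(11 - (-1)) × (1.3 - 2)/(11 - 2) × (1.3 - 5)/(11 - 5) × (1.3 - 8)/(11 - 8) = -0.020531

P(1.3) = 3×L_0(1.3) + (-7)×L_1(1.3) + (-8)×L_2(1.3) + 9×L_3(1.3) + 12×L_4(1.3)
P(1.3) = -4.298959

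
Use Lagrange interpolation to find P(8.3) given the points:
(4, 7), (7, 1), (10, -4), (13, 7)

Lagrange interpolation formula:
P(x) = Σ yᵢ × Lᵢ(x)
where Lᵢ(x) = Π_{j≠i} (x - xⱼ)/(xᵢ - xⱼ)

L_0(8.3) = (8.3 - 7)/(4 - 7) × (8.3 - 10)/(4 - 10) × (8.3 - 13)/(4 - 13) = -0.064117
L_1(8.3) = (8.3 - 4)/(7 - 4) × (8.3 - 10)/(7 - 10) × (8.3 - 13)/(7 - 13) = 0.636241
L_2(8.3) = (8.3 - 4)/(10 - 4) × (8.3 - 7)/(10 - 7) × (8.3 - 13)/(10 - 13) = 0.486537
L_3(8.3) = (8.3 - 4)/(13 - 4) × (8.3 - 7)/(13 - 7) × (8.3 - 10)/(13 - 10) = -0.058660

P(8.3) = 7×L_0(8.3) + 1×L_1(8.3) + (-4)×L_2(8.3) + 7×L_3(8.3)
P(8.3) = -2.169352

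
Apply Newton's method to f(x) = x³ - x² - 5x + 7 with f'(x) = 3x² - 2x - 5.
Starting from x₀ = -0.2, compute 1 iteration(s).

f(x) = x³ - x² - 5x + 7
f'(x) = 3x² - 2x - 5
x₀ = -0.2

Newton-Raphson formula: x_{n+1} = x_n - f(x_n)/f'(x_n)

Iteration 1:
  f(-0.200000) = 7.952000
  f'(-0.200000) = -4.480000
  x_1 = -0.200000 - 7.952000/(-4.480000) = 1.575000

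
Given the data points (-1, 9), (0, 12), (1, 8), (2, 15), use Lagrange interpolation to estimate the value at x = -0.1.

Lagrange interpolation formula:
P(x) = Σ yᵢ × Lᵢ(x)
where Lᵢ(x) = Π_{j≠i} (x - xⱼ)/(xᵢ - xⱼ)

L_0(-0.1) = (-0.1 - 0)/(-1 - 0) × (-0.1 - 1)/(-1 - 1) × (-0.1 - 2)/(-1 - 2) = 0.038500
L_1(-0.1) = (-0.1 - (-1))/(0 - (-1)) × (-0.1 - 1)/(0 - 1) × (-0.1 - 2)/(0 - 2) = 1.039500
L_2(-0.1) = (-0.1 - (-1))/(1 - (-1)) × (-0.1 - 0)/(1 - 0) × (-0.1 - 2)/(1 - 2) = -0.094500
L_3(-0.1) = (-0.1 - (-1))/(2 - (-1)) × (-0.1 - 0)/(2 - 0) × (-0.1 - 1)/(2 - 1) = 0.016500

P(-0.1) = 9×L_0(-0.1) + 12×L_1(-0.1) + 8×L_2(-0.1) + 15×L_3(-0.1)
P(-0.1) = 12.312000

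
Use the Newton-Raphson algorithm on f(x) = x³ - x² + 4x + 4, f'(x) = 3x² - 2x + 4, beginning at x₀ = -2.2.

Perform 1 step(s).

f(x) = x³ - x² + 4x + 4
f'(x) = 3x² - 2x + 4
x₀ = -2.2

Newton-Raphson formula: x_{n+1} = x_n - f(x_n)/f'(x_n)

Iteration 1:
  f(-2.200000) = -20.288000
  f'(-2.200000) = 22.920000
  x_1 = -2.200000 - (-20.288000)/22.920000 = -1.314834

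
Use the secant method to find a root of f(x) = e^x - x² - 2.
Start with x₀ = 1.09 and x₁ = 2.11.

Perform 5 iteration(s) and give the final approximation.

f(x) = e^x - x² - 2
x₀ = 1.09, x₁ = 2.11

Secant formula: x_{n+1} = x_n - f(x_n)(x_n - x_{n-1})/(f(x_n) - f(x_{n-1}))

Iteration 1:
  f(1.090000) = -0.213826
  f(2.110000) = 1.796141
  x_2 = 2.110000 - 1.796141×(2.110000 - 1.090000)/(1.796141 - (-0.213826))
       = 1.198510
Iteration 2:
  f(2.110000) = 1.796141
  f(1.198510) = -0.121252
  x_3 = 1.198510 - (-0.121252)×(1.198510 - 2.110000)/(-0.121252 - 1.796141)
       = 1.256151
Iteration 3:
  f(1.198510) = -0.121252
  f(1.256151) = -0.066037
  x_4 = 1.256151 - (-0.066037)×(1.256151 - 1.198510)/(-0.066037 - (-0.121252))
       = 1.325089
Iteration 4:
  f(1.256151) = -0.066037
  f(1.325089) = 0.006659
  x_5 = 1.325089 - 0.006659×(1.325089 - 1.256151)/(0.006659 - (-0.066037))
       = 1.318774
Iteration 5:
  f(1.325089) = 0.006659
  f(1.318774) = -0.000330
  x_6 = 1.318774 - (-0.000330)×(1.318774 - 1.325089)/(-0.000330 - 0.006659)
       = 1.319072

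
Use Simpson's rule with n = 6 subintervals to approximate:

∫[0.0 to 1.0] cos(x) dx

f(x) = cos(x)
a = 0.0, b = 1.0, n = 6
h = (b - a)/n = 0.166667

Simpson's rule: (h/3)[f(x₀) + 4f(x₁) + 2f(x₂) + ... + f(xₙ)]

x_0 = 0.0000, f(x_0) = 1.000000, coefficient = 1
x_1 = 0.1667, f(x_1) = 0.986143, coefficient = 4
x_2 = 0.3333, f(x_2) = 0.944957, coefficient = 2
x_3 = 0.5000, f(x_3) = 0.877583, coefficient = 4
x_4 = 0.6667, f(x_4) = 0.785887, coefficient = 2
x_5 = 0.8333, f(x_5) = 0.672412, coefficient = 4
x_6 = 1.0000, f(x_6) = 0.540302, coefficient = 1

I ≈ (0.166667/3) × 15.146543 = 0.841475
Exact value: 0.841471
Error: 0.000004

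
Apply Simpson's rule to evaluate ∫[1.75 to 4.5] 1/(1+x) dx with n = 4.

f(x) = 1/(1+x)
a = 1.75, b = 4.5, n = 4
h = (b - a)/n = 0.687500

Simpson's rule: (h/3)[f(x₀) + 4f(x₁) + 2f(x₂) + ... + f(xₙ)]

x_0 = 1.7500, f(x_0) = 0.363636, coefficient = 1
x_1 = 2.4375, f(x_1) = 0.290909, coefficient = 4
x_2 = 3.1250, f(x_2) = 0.242424, coefficient = 2
x_3 = 3.8125, f(x_3) = 0.207792, coefficient = 4
x_4 = 4.5000, f(x_4) = 0.181818, coefficient = 1

I ≈ (0.687500/3) × 3.025108 = 0.693254
Exact value: 0.693147
Error: 0.000107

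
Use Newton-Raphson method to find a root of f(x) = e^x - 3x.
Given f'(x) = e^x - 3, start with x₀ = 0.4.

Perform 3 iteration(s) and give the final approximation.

f(x) = e^x - 3x
f'(x) = e^x - 3
x₀ = 0.4

Newton-Raphson formula: x_{n+1} = x_n - f(x_n)/f'(x_n)

Iteration 1:
  f(0.400000) = 0.291825
  f'(0.400000) = -1.508175
  x_1 = 0.400000 - 0.291825/(-1.508175) = 0.593495
Iteration 2:
  f(0.593495) = 0.029819
  f'(0.593495) = -1.189695
  x_2 = 0.593495 - 0.029819/(-1.189695) = 0.618560
Iteration 3:
  f(0.618560) = 0.000573
  f'(0.618560) = -1.143747
  x_3 = 0.618560 - 0.000573/(-1.143747) = 0.619061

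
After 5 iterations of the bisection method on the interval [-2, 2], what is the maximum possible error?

Bisection error bound: |error| ≤ (b-a)/2^n
|error| ≤ (2 - (-2))/2^5 = 4/2^5
|error| ≤ 0.1250000000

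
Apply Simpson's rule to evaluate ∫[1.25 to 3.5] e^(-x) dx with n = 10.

f(x) = e^(-x)
a = 1.25, b = 3.5, n = 10
h = (b - a)/n = 0.225000

Simpson's rule: (h/3)[f(x₀) + 4f(x₁) + 2f(x₂) + ... + f(xₙ)]

x_0 = 1.2500, f(x_0) = 0.286505, coefficient = 1
x_1 = 1.4750, f(x_1) = 0.228779, coefficient = 4
x_2 = 1.7000, f(x_2) = 0.182684, coefficient = 2
x_3 = 1.9250, f(x_3) = 0.145876, coefficient = 4
x_4 = 2.1500, f(x_4) = 0.116484, coefficient = 2
x_5 = 2.3750, f(x_5) = 0.093014, coefficient = 4
x_6 = 2.6000, f(x_6) = 0.074274, coefficient = 2
x_7 = 2.8250, f(x_7) = 0.059309, coefficient = 4
x_8 = 3.0500, f(x_8) = 0.047359, coefficient = 2
x_9 = 3.2750, f(x_9) = 0.037817, coefficient = 4
x_10 = 3.5000, f(x_10) = 0.030197, coefficient = 1

I ≈ (0.225000/3) × 3.417481 = 0.256311
Exact value: 0.256307
Error: 0.000004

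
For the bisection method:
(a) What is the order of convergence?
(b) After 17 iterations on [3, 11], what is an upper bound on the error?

(a) Bisection has linear (order 1) convergence; the error is halved each step.

(b) Error bound = (b-a)/2^n = (11 - 3)/2^{17}
    = 8/2^{17}

(a) 1 (linear); (b) error ≤ 6.10e-05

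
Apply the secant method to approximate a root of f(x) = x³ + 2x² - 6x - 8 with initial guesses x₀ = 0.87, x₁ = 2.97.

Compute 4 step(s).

f(x) = x³ + 2x² - 6x - 8
x₀ = 0.87, x₁ = 2.97

Secant formula: x_{n+1} = x_n - f(x_n)(x_n - x_{n-1})/(f(x_n) - f(x_{n-1}))

Iteration 1:
  f(0.870000) = -11.047697
  f(2.970000) = 18.019873
  x_2 = 2.970000 - 18.019873×(2.970000 - 0.870000)/(18.019873 - (-11.047697))
       = 1.668146
Iteration 2:
  f(2.970000) = 18.019873
  f(1.668146) = -7.801486
  x_3 = 1.668146 - (-7.801486)×(1.668146 - 2.970000)/(-7.801486 - 18.019873)
       = 2.061479
Iteration 3:
  f(1.668146) = -7.801486
  f(2.061479) = -3.108823
  x_4 = 2.061479 - (-3.108823)×(2.061479 - 1.668146)/(-3.108823 - (-7.801486))
       = 2.322057
Iteration 4:
  f(2.061479) = -3.108823
  f(2.322057) = 1.371963
  x_5 = 2.322057 - 1.371963×(2.322057 - 2.061479)/(1.371963 - (-3.108823))
       = 2.242271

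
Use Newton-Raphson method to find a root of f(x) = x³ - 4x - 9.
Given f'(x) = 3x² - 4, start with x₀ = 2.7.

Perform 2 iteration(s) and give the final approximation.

f(x) = x³ - 4x - 9
f'(x) = 3x² - 4
x₀ = 2.7

Newton-Raphson formula: x_{n+1} = x_n - f(x_n)/f'(x_n)

Iteration 1:
  f(2.700000) = -0.117000
  f'(2.700000) = 17.870000
  x_1 = 2.700000 - (-0.117000)/17.870000 = 2.706547
Iteration 2:
  f(2.706547) = 0.000348
  f'(2.706547) = 17.976195
  x_2 = 2.706547 - 0.000348/17.976195 = 2.706528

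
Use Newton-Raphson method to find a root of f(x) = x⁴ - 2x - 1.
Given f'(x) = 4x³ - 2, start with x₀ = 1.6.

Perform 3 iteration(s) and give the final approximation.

f(x) = x⁴ - 2x - 1
f'(x) = 4x³ - 2
x₀ = 1.6

Newton-Raphson formula: x_{n+1} = x_n - f(x_n)/f'(x_n)

Iteration 1:
  f(1.600000) = 2.353600
  f'(1.600000) = 14.384000
  x_1 = 1.600000 - 2.353600/14.384000 = 1.436374
Iteration 2:
  f(1.436374) = 0.383921
  f'(1.436374) = 9.853930
  x_2 = 1.436374 - 0.383921/9.853930 = 1.397413
Iteration 3:
  f(1.397413) = 0.018454
  f'(1.397413) = 8.915255
  x_3 = 1.397413 - 0.018454/8.915255 = 1.395343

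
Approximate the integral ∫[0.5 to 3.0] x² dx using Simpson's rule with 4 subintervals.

f(x) = x²
a = 0.5, b = 3.0, n = 4
h = (b - a)/n = 0.625000

Simpson's rule: (h/3)[f(x₀) + 4f(x₁) + 2f(x₂) + ... + f(xₙ)]

x_0 = 0.5000, f(x_0) = 0.250000, coefficient = 1
x_1 = 1.1250, f(x_1) = 1.265625, coefficient = 4
x_2 = 1.7500, f(x_2) = 3.062500, coefficient = 2
x_3 = 2.3750, f(x_3) = 5.640625, coefficient = 4
x_4 = 3.0000, f(x_4) = 9.000000, coefficient = 1

I ≈ (0.625000/3) × 43.000000 = 8.958333
Exact value: 8.958333
Error: 0.000000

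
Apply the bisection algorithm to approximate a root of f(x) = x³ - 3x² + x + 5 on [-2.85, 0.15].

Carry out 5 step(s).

f(x) = x³ - 3x² + x + 5
Initial interval: [-2.85, 0.15]

Iteration 1:
  c_1 = (-2.850000 + 0.150000)/2 = -1.350000
  f(c_1) = f(-1.350000) = -4.277875
  f(a) × f(c) ≥ 0, new interval: [-1.350000, 0.150000]
Iteration 2:
  c_2 = (-1.350000 + 0.150000)/2 = -0.600000
  f(c_2) = f(-0.600000) = 3.104000
  f(a) × f(c) < 0, new interval: [-1.350000, -0.600000]
Iteration 3:
  c_3 = (-1.350000 + (-0.600000))/2 = -0.975000
  f(c_3) = f(-0.975000) = 0.246266
  f(a) × f(c) < 0, new interval: [-1.350000, -0.975000]
Iteration 4:
  c_4 = (-1.350000 + (-0.975000))/2 = -1.162500
  f(c_4) = f(-1.162500) = -1.787729
  f(a) × f(c) ≥ 0, new interval: [-1.162500, -0.975000]
Iteration 5:
  c_5 = (-1.162500 + (-0.975000))/2 = -1.068750
  f(c_5) = f(-1.068750) = -0.716184
  f(a) × f(c) ≥ 0, new interval: [-1.068750, -0.975000]

After 5 iteration(s), the approximation is c_5 = -1.068750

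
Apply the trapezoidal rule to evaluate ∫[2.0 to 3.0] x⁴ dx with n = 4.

f(x) = x⁴
a = 2.0, b = 3.0, n = 4
h = (b - a)/n = 0.250000

Trapezoidal rule: (h/2)[f(x₀) + 2f(x₁) + 2f(x₂) + ... + f(xₙ)]

x_0 = 2.0000, f(x_0) = 16.000000, coefficient = 1
x_1 = 2.2500, f(x_1) = 25.628906, coefficient = 2
x_2 = 2.5000, f(x_2) = 39.062500, coefficient = 2
x_3 = 2.7500, f(x_3) = 57.191406, coefficient = 2
x_4 = 3.0000, f(x_4) = 81.000000, coefficient = 1

I ≈ (0.250000/2) × 340.765625 = 42.595703
Exact value: 42.200000
Error: 0.395703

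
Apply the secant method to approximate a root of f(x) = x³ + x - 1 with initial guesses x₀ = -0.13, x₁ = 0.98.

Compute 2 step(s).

f(x) = x³ + x - 1
x₀ = -0.13, x₁ = 0.98

Secant formula: x_{n+1} = x_n - f(x_n)(x_n - x_{n-1})/(f(x_n) - f(x_{n-1}))

Iteration 1:
  f(-0.130000) = -1.132197
  f(0.980000) = 0.921192
  x_2 = 0.980000 - 0.921192×(0.980000 - (-0.130000))/(0.921192 - (-1.132197))
       = 0.482031
Iteration 2:
  f(0.980000) = 0.921192
  f(0.482031) = -0.405966
  x_3 = 0.482031 - (-0.405966)×(0.482031 - 0.980000)/(-0.405966 - 0.921192)
       = 0.634356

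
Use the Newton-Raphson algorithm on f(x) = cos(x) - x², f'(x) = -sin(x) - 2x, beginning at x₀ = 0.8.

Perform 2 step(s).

f(x) = cos(x) - x²
f'(x) = -sin(x) - 2x
x₀ = 0.8

Newton-Raphson formula: x_{n+1} = x_n - f(x_n)/f'(x_n)

Iteration 1:
  f(0.800000) = 0.056707
  f'(0.800000) = -2.317356
  x_1 = 0.800000 - 0.056707/(-2.317356) = 0.824470
Iteration 2:
  f(0.824470) = -0.000806
  f'(0.824470) = -2.383129
  x_2 = 0.824470 - (-0.000806)/(-2.383129) = 0.824132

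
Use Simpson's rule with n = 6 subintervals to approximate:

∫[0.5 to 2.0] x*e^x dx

f(x) = x*e^x
a = 0.5, b = 2.0, n = 6
h = (b - a)/n = 0.250000

Simpson's rule: (h/3)[f(x₀) + 4f(x₁) + 2f(x₂) + ... + f(xₙ)]

x_0 = 0.5000, f(x_0) = 0.824361, coefficient = 1
x_1 = 0.7500, f(x_1) = 1.587750, coefficient = 4
x_2 = 1.0000, f(x_2) = 2.718282, coefficient = 2
x_3 = 1.2500, f(x_3) = 4.362929, coefficient = 4
x_4 = 1.5000, f(x_4) = 6.722534, coefficient = 2
x_5 = 1.7500, f(x_5) = 10.070555, coefficient = 4
x_6 = 2.0000, f(x_6) = 14.778112, coefficient = 1

I ≈ (0.250000/3) × 98.569037 = 8.214086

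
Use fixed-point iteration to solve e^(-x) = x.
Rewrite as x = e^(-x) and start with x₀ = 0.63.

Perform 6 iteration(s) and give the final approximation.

Equation: e^(-x) = x
Fixed-point form: x = e^(-x)
x₀ = 0.63

x_1 = g(0.630000) = 0.532592
x_2 = g(0.532592) = 0.587081
x_3 = g(0.587081) = 0.555948
x_4 = g(0.555948) = 0.573529
x_5 = g(0.573529) = 0.563533
x_6 = g(0.563533) = 0.569194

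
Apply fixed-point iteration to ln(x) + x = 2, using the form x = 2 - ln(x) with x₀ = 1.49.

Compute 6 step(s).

Equation: ln(x) + x = 2
Fixed-point form: x = 2 - ln(x)
x₀ = 1.49

x_1 = g(1.490000) = 1.601224
x_2 = g(1.601224) = 1.529232
x_3 = g(1.529232) = 1.575235
x_4 = g(1.575235) = 1.545596
x_5 = g(1.545596) = 1.564591
x_6 = g(1.564591) = 1.552376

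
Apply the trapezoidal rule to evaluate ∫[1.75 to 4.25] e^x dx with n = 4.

f(x) = e^x
a = 1.75, b = 4.25, n = 4
h = (b - a)/n = 0.625000

Trapezoidal rule: (h/2)[f(x₀) + 2f(x₁) + 2f(x₂) + ... + f(xₙ)]

x_0 = 1.7500, f(x_0) = 5.754603, coefficient = 1
x_1 = 2.3750, f(x_1) = 10.751013, coefficient = 2
x_2 = 3.0000, f(x_2) = 20.085537, coefficient = 2
x_3 = 3.6250, f(x_3) = 37.524723, coefficient = 2
x_4 = 4.2500, f(x_4) = 70.105412, coefficient = 1

I ≈ (0.625000/2) × 212.582562 = 66.432050
Exact value: 64.350810
Error: 2.081241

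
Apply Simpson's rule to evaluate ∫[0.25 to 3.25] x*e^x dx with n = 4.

f(x) = x*e^x
a = 0.25, b = 3.25, n = 4
h = (b - a)/n = 0.750000

Simpson's rule: (h/3)[f(x₀) + 4f(x₁) + 2f(x₂) + ... + f(xₙ)]

x_0 = 0.2500, f(x_0) = 0.321006, coefficient = 1
x_1 = 1.0000, f(x_1) = 2.718282, coefficient = 4
x_2 = 1.7500, f(x_2) = 10.070555, coefficient = 2
x_3 = 2.5000, f(x_3) = 30.456235, coefficient = 4
x_4 = 3.2500, f(x_4) = 83.818605, coefficient = 1

I ≈ (0.750000/3) × 236.978787 = 59.244697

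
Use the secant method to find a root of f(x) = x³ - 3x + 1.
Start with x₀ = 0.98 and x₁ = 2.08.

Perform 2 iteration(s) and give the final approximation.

f(x) = x³ - 3x + 1
x₀ = 0.98, x₁ = 2.08

Secant formula: x_{n+1} = x_n - f(x_n)(x_n - x_{n-1})/(f(x_n) - f(x_{n-1}))

Iteration 1:
  f(0.980000) = -0.998808
  f(2.080000) = 3.758912
  x_2 = 2.080000 - 3.758912×(2.080000 - 0.980000)/(3.758912 - (-0.998808))
       = 1.210928
Iteration 2:
  f(2.080000) = 3.758912
  f(1.210928) = -0.857144
  x_3 = 1.210928 - (-0.857144)×(1.210928 - 2.080000)/(-0.857144 - 3.758912)
       = 1.372304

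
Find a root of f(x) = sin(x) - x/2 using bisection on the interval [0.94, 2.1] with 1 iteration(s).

f(x) = sin(x) - x/2
Initial interval: [0.94, 2.1]

Iteration 1:
  c_1 = (0.940000 + 2.100000)/2 = 1.520000
  f(c_1) = f(1.520000) = 0.238710
  f(a) × f(c) ≥ 0, new interval: [1.520000, 2.100000]

After 1 iteration(s), the approximation is c_1 = 1.520000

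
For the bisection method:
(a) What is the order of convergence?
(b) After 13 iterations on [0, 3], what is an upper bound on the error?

(a) Bisection has linear (order 1) convergence; the error is halved each step.

(b) Error bound = (b-a)/2^n = (3 - 0)/2^{13}
    = 3/2^{13}

(a) 1 (linear); (b) error ≤ 3.66e-04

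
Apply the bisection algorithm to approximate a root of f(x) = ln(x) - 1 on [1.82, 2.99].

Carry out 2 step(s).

f(x) = ln(x) - 1
Initial interval: [1.82, 2.99]

Iteration 1:
  c_1 = (1.820000 + 2.990000)/2 = 2.405000
  f(c_1) = f(2.405000) = -0.122450
  f(a) × f(c) ≥ 0, new interval: [2.405000, 2.990000]
Iteration 2:
  c_2 = (2.405000 + 2.990000)/2 = 2.697500
  f(c_2) = f(2.697500) = -0.007675
  f(a) × f(c) ≥ 0, new interval: [2.697500, 2.990000]

After 2 iteration(s), the approximation is c_2 = 2.697500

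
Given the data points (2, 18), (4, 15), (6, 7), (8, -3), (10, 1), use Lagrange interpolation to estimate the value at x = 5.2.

Lagrange interpolation formula:
P(x) = Σ yᵢ × Lᵢ(x)
where Lᵢ(x) = Π_{j≠i} (x - xⱼ)/(xᵢ - xⱼ)

L_0(5.2) = (5.2 - 4)/(2 - 4) × (5.2 - 6)/(2 - 6) × (5.2 - 8)/(2 - 8) × (5.2 - 10)/(2 - 10) = -0.033600
L_1(5.2) = (5.2 - 2)/(4 - 2) × (5.2 - 6)/(4 - 6) × (5.2 - 8)/(4 - 8) × (5.2 - 10)/(4 - 10) = 0.358400
L_2(5.2) = (5.2 - 2)/(6 - 2) × (5.2 - 4)/(6 - 4) × (5.2 - 8)/(6 - 8) × (5.2 - 10)/(6 - 10) = 0.806400
L_3(5.2) = (5.2 - 2)/(8 - 2) × (5.2 - 4)/(8 - 4) × (5.2 - 6)/(8 - 6) × (5.2 - 10)/(8 - 10) = -0.153600
L_4(5.2) = (5.2 - 2)/(10 - 2) × (5.2 - 4)/(10 - 4) × (5.2 - 6)/(10 - 6) × (5.2 - 8)/(10 - 8) = 0.022400

P(5.2) = 18×L_0(5.2) + 15×L_1(5.2) + 7×L_2(5.2) + (-3)×L_3(5.2) + 1×L_4(5.2)
P(5.2) = 10.899200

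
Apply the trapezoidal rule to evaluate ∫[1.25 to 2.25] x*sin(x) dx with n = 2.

f(x) = x*sin(x)
a = 1.25, b = 2.25, n = 2
h = (b - a)/n = 0.500000

Trapezoidal rule: (h/2)[f(x₀) + 2f(x₁) + 2f(x₂) + ... + f(xₙ)]

x_0 = 1.2500, f(x_0) = 1.186231, coefficient = 1
x_1 = 1.7500, f(x_1) = 1.721975, coefficient = 2
x_2 = 2.2500, f(x_2) = 1.750665, coefficient = 1

I ≈ (0.500000/2) × 6.380846 = 1.595212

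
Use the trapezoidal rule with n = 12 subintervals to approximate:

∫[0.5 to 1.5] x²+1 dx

f(x) = x²+1
a = 0.5, b = 1.5, n = 12
h = (b - a)/n = 0.083333

Trapezoidal rule: (h/2)[f(x₀) + 2f(x₁) + 2f(x₂) + ... + f(xₙ)]

x_0 = 0.5000, f(x_0) = 1.250000, coefficient = 1
x_1 = 0.5833, f(x_1) = 1.340278, coefficient = 2
x_2 = 0.6667, f(x_2) = 1.444444, coefficient = 2
x_3 = 0.7500, f(x_3) = 1.562500, coefficient = 2
x_4 = 0.8333, f(x_4) = 1.694444, coefficient = 2
x_5 = 0.9167, f(x_5) = 1.840278, coefficient = 2
x_6 = 1.0000, f(x_6) = 2.000000, coefficient = 2
x_7 = 1.0833, f(x_7) = 2.173611, coefficient = 2
x_8 = 1.1667, f(x_8) = 2.361111, coefficient = 2
x_9 = 1.2500, f(x_9) = 2.562500, coefficient = 2
x_10 = 1.3333, f(x_10) = 2.777778, coefficient = 2
x_11 = 1.4167, f(x_11) = 3.006944, coefficient = 2
x_12 = 1.5000, f(x_12) = 3.250000, coefficient = 1

I ≈ (0.083333/2) × 50.027778 = 2.084491
Exact value: 2.083333
Error: 0.001157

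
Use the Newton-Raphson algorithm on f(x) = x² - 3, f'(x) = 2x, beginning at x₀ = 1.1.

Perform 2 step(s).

f(x) = x² - 3
f'(x) = 2x
x₀ = 1.1

Newton-Raphson formula: x_{n+1} = x_n - f(x_n)/f'(x_n)

Iteration 1:
  f(1.100000) = -1.790000
  f'(1.100000) = 2.200000
  x_1 = 1.100000 - (-1.790000)/2.200000 = 1.913636
Iteration 2:
  f(1.913636) = 0.662004
  f'(1.913636) = 3.827273
  x_2 = 1.913636 - 0.662004/3.827273 = 1.740666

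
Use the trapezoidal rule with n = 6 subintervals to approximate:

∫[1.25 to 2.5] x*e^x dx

f(x) = x*e^x
a = 1.25, b = 2.5, n = 6
h = (b - a)/n = 0.208333

Trapezoidal rule: (h/2)[f(x₀) + 2f(x₁) + 2f(x₂) + ... + f(xₙ)]

x_0 = 1.2500, f(x_0) = 4.362929, coefficient = 1
x_1 = 1.4583, f(x_1) = 6.269067, coefficient = 2
x_2 = 1.6667, f(x_2) = 8.824150, coefficient = 2
x_3 = 1.8750, f(x_3) = 12.226536, coefficient = 2
x_4 = 2.0833, f(x_4) = 16.731656, coefficient = 2
x_5 = 2.2917, f(x_5) = 22.667814, coefficient = 2
x_6 = 2.5000, f(x_6) = 30.456235, coefficient = 1

I ≈ (0.208333/2) × 168.257610 = 17.526834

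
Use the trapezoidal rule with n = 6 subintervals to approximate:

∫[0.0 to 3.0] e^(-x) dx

f(x) = e^(-x)
a = 0.0, b = 3.0, n = 6
h = (b - a)/n = 0.500000

Trapezoidal rule: (h/2)[f(x₀) + 2f(x₁) + 2f(x₂) + ... + f(xₙ)]

x_0 = 0.0000, f(x_0) = 1.000000, coefficient = 1
x_1 = 0.5000, f(x_1) = 0.606531, coefficient = 2
x_2 = 1.0000, f(x_2) = 0.367879, coefficient = 2
x_3 = 1.5000, f(x_3) = 0.223130, coefficient = 2
x_4 = 2.0000, f(x_4) = 0.135335, coefficient = 2
x_5 = 2.5000, f(x_5) = 0.082085, coefficient = 2
x_6 = 3.0000, f(x_6) = 0.049787, coefficient = 1

I ≈ (0.500000/2) × 3.879708 = 0.969927
Exact value: 0.950213
Error: 0.019714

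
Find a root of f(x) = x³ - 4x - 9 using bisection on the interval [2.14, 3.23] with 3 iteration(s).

f(x) = x³ - 4x - 9
Initial interval: [2.14, 3.23]

Iteration 1:
  c_1 = (2.140000 + 3.230000)/2 = 2.685000
  f(c_1) = f(2.685000) = -0.383231
  f(a) × f(c) ≥ 0, new interval: [2.685000, 3.230000]
Iteration 2:
  c_2 = (2.685000 + 3.230000)/2 = 2.957500
  f(c_2) = f(2.957500) = 5.038679
  f(a) × f(c) < 0, new interval: [2.685000, 2.957500]
Iteration 3:
  c_3 = (2.685000 + 2.957500)/2 = 2.821250
  f(c_3) = f(2.821250) = 2.170603
  f(a) × f(c) < 0, new interval: [2.685000, 2.821250]

After 3 iteration(s), the approximation is c_3 = 2.821250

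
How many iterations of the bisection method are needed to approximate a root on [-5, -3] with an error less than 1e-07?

We need (b-a)/2^n ≤ 1e-07
(-3 - (-5))/2^n ≤ 1e-07
2/2^n ≤ 1e-07
2^n ≥ 20000000
n ≥ log₂(20000000) = 24.25
n ≥ 25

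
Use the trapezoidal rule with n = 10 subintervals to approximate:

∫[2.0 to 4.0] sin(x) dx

f(x) = sin(x)
a = 2.0, b = 4.0, n = 10
h = (b - a)/n = 0.200000

Trapezoidal rule: (h/2)[f(x₀) + 2f(x₁) + 2f(x₂) + ... + f(xₙ)]

x_0 = 2.0000, f(x_0) = 0.909297, coefficient = 1
x_1 = 2.2000, f(x_1) = 0.808496, coefficient = 2
x_2 = 2.4000, f(x_2) = 0.675463, coefficient = 2
x_3 = 2.6000, f(x_3) = 0.515501, coefficient = 2
x_4 = 2.8000, f(x_4) = 0.334988, coefficient = 2
x_5 = 3.0000, f(x_5) = 0.141120, coefficient = 2
x_6 = 3.2000, f(x_6) = -0.058374, coefficient = 2
x_7 = 3.4000, f(x_7) = -0.255541, coefficient = 2
x_8 = 3.6000, f(x_8) = -0.442520, coefficient = 2
x_9 = 3.8000, f(x_9) = -0.611858, coefficient = 2
x_10 = 4.0000, f(x_10) = -0.756802, coefficient = 1

I ≈ (0.200000/2) × 2.367046 = 0.236705
Exact value: 0.237497
Error: 0.000792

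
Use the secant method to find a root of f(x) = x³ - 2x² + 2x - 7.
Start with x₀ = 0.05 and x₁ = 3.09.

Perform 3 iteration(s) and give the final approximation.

f(x) = x³ - 2x² + 2x - 7
x₀ = 0.05, x₁ = 3.09

Secant formula: x_{n+1} = x_n - f(x_n)(x_n - x_{n-1})/(f(x_n) - f(x_{n-1}))

Iteration 1:
  f(0.050000) = -6.904875
  f(3.090000) = 9.587429
  x_2 = 3.090000 - 9.587429×(3.090000 - 0.050000)/(9.587429 - (-6.904875))
       = 1.322765
Iteration 2:
  f(3.090000) = 9.587429
  f(1.322765) = -5.539434
  x_3 = 1.322765 - (-5.539434)×(1.322765 - 3.090000)/(-5.539434 - 9.587429)
       = 1.969923
Iteration 3:
  f(1.322765) = -5.539434
  f(1.969923) = -3.176868
  x_4 = 1.969923 - (-3.176868)×(1.969923 - 1.322765)/(-3.176868 - (-5.539434))
       = 2.840138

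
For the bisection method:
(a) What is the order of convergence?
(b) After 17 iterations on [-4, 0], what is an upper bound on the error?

(a) Bisection has linear (order 1) convergence; the error is halved each step.

(b) Error bound = (b-a)/2^n = (0 - (-4))/2^{17}
    = 4/2^{17}

(a) 1 (linear); (b) error ≤ 3.05e-05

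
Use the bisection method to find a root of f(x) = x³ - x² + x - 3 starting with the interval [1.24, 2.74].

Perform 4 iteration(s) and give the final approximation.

f(x) = x³ - x² + x - 3
Initial interval: [1.24, 2.74]

Iteration 1:
  c_1 = (1.240000 + 2.740000)/2 = 1.990000
  f(c_1) = f(1.990000) = 2.910499
  f(a) × f(c) < 0, new interval: [1.240000, 1.990000]
Iteration 2:
  c_2 = (1.240000 + 1.990000)/2 = 1.615000
  f(c_2) = f(1.615000) = 0.219058
  f(a) × f(c) < 0, new interval: [1.240000, 1.615000]
Iteration 3:
  c_3 = (1.240000 + 1.615000)/2 = 1.427500
  f(c_3) = f(1.427500) = -0.701359
  f(a) × f(c) ≥ 0, new interval: [1.427500, 1.615000]
Iteration 4:
  c_4 = (1.427500 + 1.615000)/2 = 1.521250
  f(c_4) = f(1.521250) = -0.272472
  f(a) × f(c) ≥ 0, new interval: [1.521250, 1.615000]

After 4 iteration(s), the approximation is c_4 = 1.521250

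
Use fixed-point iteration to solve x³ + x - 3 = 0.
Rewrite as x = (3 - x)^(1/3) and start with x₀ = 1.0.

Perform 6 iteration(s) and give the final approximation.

Equation: x³ + x - 3 = 0
Fixed-point form: x = (3 - x)^(1/3)
x₀ = 1.0

x_1 = g(1.000000) = 1.259921
x_2 = g(1.259921) = 1.202790
x_3 = g(1.202790) = 1.215812
x_4 = g(1.215812) = 1.212868
x_5 = g(1.212868) = 1.213535
x_6 = g(1.213535) = 1.213384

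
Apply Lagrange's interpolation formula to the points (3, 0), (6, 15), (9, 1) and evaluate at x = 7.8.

Lagrange interpolation formula:
P(x) = Σ yᵢ × Lᵢ(x)
where Lᵢ(x) = Π_{j≠i} (x - xⱼ)/(xᵢ - xⱼ)

L_0(7.8) = (7.8 - 6)/(3 - 6) × (7.8 - 9)/(3 - 9) = -0.120000
L_1(7.8) = (7.8 - 3)/(6 - 3) × (7.8 - 9)/(6 - 9) = 0.640000
L_2(7.8) = (7.8 - 3)/(9 - 3) × (7.8 - 6)/(9 - 6) = 0.480000

P(7.8) = 0×L_0(7.8) + 15×L_1(7.8) + 1×L_2(7.8)
P(7.8) = 10.080000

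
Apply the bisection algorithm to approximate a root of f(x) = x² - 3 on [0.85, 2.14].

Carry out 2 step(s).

f(x) = x² - 3
Initial interval: [0.85, 2.14]

Iteration 1:
  c_1 = (0.850000 + 2.140000)/2 = 1.495000
  f(c_1) = f(1.495000) = -0.764975
  f(a) × f(c) ≥ 0, new interval: [1.495000, 2.140000]
Iteration 2:
  c_2 = (1.495000 + 2.140000)/2 = 1.817500
  f(c_2) = f(1.817500) = 0.303306
  f(a) × f(c) < 0, new interval: [1.495000, 1.817500]

After 2 iteration(s), the approximation is c_2 = 1.817500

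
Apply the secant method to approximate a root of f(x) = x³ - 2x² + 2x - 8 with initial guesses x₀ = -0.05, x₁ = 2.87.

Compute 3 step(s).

f(x) = x³ - 2x² + 2x - 8
x₀ = -0.05, x₁ = 2.87

Secant formula: x_{n+1} = x_n - f(x_n)(x_n - x_{n-1})/(f(x_n) - f(x_{n-1}))

Iteration 1:
  f(-0.050000) = -8.105125
  f(2.870000) = 4.906103
  x_2 = 2.870000 - 4.906103×(2.870000 - (-0.050000))/(4.906103 - (-8.105125))
       = 1.768965
Iteration 2:
  f(2.870000) = 4.906103
  f(1.768965) = -5.185034
  x_3 = 1.768965 - (-5.185034)×(1.768965 - 2.870000)/(-5.185034 - 4.906103)
       = 2.334699
Iteration 3:
  f(1.768965) = -5.185034
  f(2.334699) = -1.506215
  x_4 = 2.334699 - (-1.506215)×(2.334699 - 1.768965)/(-1.506215 - (-5.185034))
       = 2.566327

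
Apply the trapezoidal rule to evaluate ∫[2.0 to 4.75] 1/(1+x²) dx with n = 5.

f(x) = 1/(1+x²)
a = 2.0, b = 4.75, n = 5
h = (b - a)/n = 0.550000

Trapezoidal rule: (h/2)[f(x₀) + 2f(x₁) + 2f(x₂) + ... + f(xₙ)]

x_0 = 2.0000, f(x_0) = 0.200000, coefficient = 1
x_1 = 2.5500, f(x_1) = 0.133289, coefficient = 2
x_2 = 3.1000, f(x_2) = 0.094251, coefficient = 2
x_3 = 3.6500, f(x_3) = 0.069820, coefficient = 2
x_4 = 4.2000, f(x_4) = 0.053648, coefficient = 2
x_5 = 4.7500, f(x_5) = 0.042440, coefficient = 1

I ≈ (0.550000/2) × 0.944456 = 0.259725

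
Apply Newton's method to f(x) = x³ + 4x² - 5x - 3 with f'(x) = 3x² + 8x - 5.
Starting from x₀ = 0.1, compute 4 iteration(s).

f(x) = x³ + 4x² - 5x - 3
f'(x) = 3x² + 8x - 5
x₀ = 0.1

Newton-Raphson formula: x_{n+1} = x_n - f(x_n)/f'(x_n)

Iteration 1:
  f(0.100000) = -3.459000
  f'(0.100000) = -4.170000
  x_1 = 0.100000 - (-3.459000)/(-4.170000) = -0.729496
Iteration 2:
  f(-0.729496) = 2.387930
  f'(-0.729496) = -9.239476
  x_2 = -0.729496 - 2.387930/(-9.239476) = -0.471048
Iteration 3:
  f(-0.471048) = 0.138264
  f'(-0.471048) = -8.102724
  x_3 = -0.471048 - 0.138264/(-8.102724) = -0.453984
Iteration 4:
  f(-0.453984) = 0.000758
  f'(-0.453984) = -8.013567
  x_4 = -0.453984 - 0.000758/(-8.013567) = -0.453889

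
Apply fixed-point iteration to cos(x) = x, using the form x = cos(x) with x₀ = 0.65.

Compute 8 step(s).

Equation: cos(x) = x
Fixed-point form: x = cos(x)
x₀ = 0.65

x_1 = g(0.650000) = 0.796084
x_2 = g(0.796084) = 0.699511
x_3 = g(0.699511) = 0.765157
x_4 = g(0.765157) = 0.721273
x_5 = g(0.721273) = 0.750965
x_6 = g(0.750965) = 0.731030
x_7 = g(0.731030) = 0.744487
x_8 = g(0.744487) = 0.735436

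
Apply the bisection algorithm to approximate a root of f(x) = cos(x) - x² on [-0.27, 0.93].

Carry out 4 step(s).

f(x) = cos(x) - x²
Initial interval: [-0.27, 0.93]

Iteration 1:
  c_1 = (-0.270000 + 0.930000)/2 = 0.330000
  f(c_1) = f(0.330000) = 0.837142
  f(a) × f(c) ≥ 0, new interval: [0.330000, 0.930000]
Iteration 2:
  c_2 = (0.330000 + 0.930000)/2 = 0.630000
  f(c_2) = f(0.630000) = 0.411128
  f(a) × f(c) ≥ 0, new interval: [0.630000, 0.930000]
Iteration 3:
  c_3 = (0.630000 + 0.930000)/2 = 0.780000
  f(c_3) = f(0.780000) = 0.102514
  f(a) × f(c) ≥ 0, new interval: [0.780000, 0.930000]
Iteration 4:
  c_4 = (0.780000 + 0.930000)/2 = 0.855000
  f(c_4) = f(0.855000) = -0.074806
  f(a) × f(c) < 0, new interval: [0.780000, 0.855000]

After 4 iteration(s), the approximation is c_4 = 0.855000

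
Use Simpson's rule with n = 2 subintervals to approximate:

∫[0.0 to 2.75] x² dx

f(x) = x²
a = 0.0, b = 2.75, n = 2
h = (b - a)/n = 1.375000

Simpson's rule: (h/3)[f(x₀) + 4f(x₁) + 2f(x₂) + ... + f(xₙ)]

x_0 = 0.0000, f(x_0) = 0.000000, coefficient = 1
x_1 = 1.3750, f(x_1) = 1.890625, coefficient = 4
x_2 = 2.7500, f(x_2) = 7.562500, coefficient = 1

I ≈ (1.375000/3) × 15.125000 = 6.932292
Exact value: 6.932292
Error: 0.000000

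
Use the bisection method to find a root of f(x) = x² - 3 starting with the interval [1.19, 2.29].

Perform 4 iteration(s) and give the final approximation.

f(x) = x² - 3
Initial interval: [1.19, 2.29]

Iteration 1:
  c_1 = (1.190000 + 2.290000)/2 = 1.740000
  f(c_1) = f(1.740000) = 0.027600
  f(a) × f(c) < 0, new interval: [1.190000, 1.740000]
Iteration 2:
  c_2 = (1.190000 + 1.740000)/2 = 1.465000
  f(c_2) = f(1.465000) = -0.853775
  f(a) × f(c) ≥ 0, new interval: [1.465000, 1.740000]
Iteration 3:
  c_3 = (1.465000 + 1.740000)/2 = 1.602500
  f(c_3) = f(1.602500) = -0.431994
  f(a) × f(c) ≥ 0, new interval: [1.602500, 1.740000]
Iteration 4:
  c_4 = (1.602500 + 1.740000)/2 = 1.671250
  f(c_4) = f(1.671250) = -0.206923
  f(a) × f(c) ≥ 0, new interval: [1.671250, 1.740000]

After 4 iteration(s), the approximation is c_4 = 1.671250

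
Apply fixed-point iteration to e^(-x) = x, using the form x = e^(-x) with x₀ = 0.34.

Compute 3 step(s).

Equation: e^(-x) = x
Fixed-point form: x = e^(-x)
x₀ = 0.34

x_1 = g(0.340000) = 0.711770
x_2 = g(0.711770) = 0.490775
x_3 = g(0.490775) = 0.612152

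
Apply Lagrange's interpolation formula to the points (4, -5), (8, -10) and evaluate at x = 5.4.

Lagrange interpolation formula:
P(x) = Σ yᵢ × Lᵢ(x)
where Lᵢ(x) = Π_{j≠i} (x - xⱼ)/(xᵢ - xⱼ)

L_0(5.4) = (5.4 - 8)/(4 - 8) = 0.650000
L_1(5.4) = (5.4 - 4)/(8 - 4) = 0.350000

P(5.4) = (-5)×L_0(5.4) + (-10)×L_1(5.4)
P(5.4) = -6.750000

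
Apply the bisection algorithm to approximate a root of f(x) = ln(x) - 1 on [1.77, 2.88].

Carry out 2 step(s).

f(x) = ln(x) - 1
Initial interval: [1.77, 2.88]

Iteration 1:
  c_1 = (1.770000 + 2.880000)/2 = 2.325000
  f(c_1) = f(2.325000) = -0.156280
  f(a) × f(c) ≥ 0, new interval: [2.325000, 2.880000]
Iteration 2:
  c_2 = (2.325000 + 2.880000)/2 = 2.602500
  f(c_2) = f(2.602500) = -0.043527
  f(a) × f(c) ≥ 0, new interval: [2.602500, 2.880000]

After 2 iteration(s), the approximation is c_2 = 2.602500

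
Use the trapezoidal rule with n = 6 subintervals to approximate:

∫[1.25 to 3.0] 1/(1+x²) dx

f(x) = 1/(1+x²)
a = 1.25, b = 3.0, n = 6
h = (b - a)/n = 0.291667

Trapezoidal rule: (h/2)[f(x₀) + 2f(x₁) + 2f(x₂) + ... + f(xₙ)]

x_0 = 1.2500, f(x_0) = 0.390244, coefficient = 1
x_1 = 1.5417, f(x_1) = 0.296144, coefficient = 2
x_2 = 1.8333, f(x_2) = 0.229299, coefficient = 2
x_3 = 2.1250, f(x_3) = 0.181303, coefficient = 2
x_4 = 2.4167, f(x_4) = 0.146193, coefficient = 2
x_5 = 2.7083, f(x_5) = 0.119975, coefficient = 2
x_6 = 3.0000, f(x_6) = 0.100000, coefficient = 1

I ≈ (0.291667/2) × 2.436073 = 0.355261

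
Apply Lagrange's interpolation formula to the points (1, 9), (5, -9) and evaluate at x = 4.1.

Lagrange interpolation formula:
P(x) = Σ yᵢ × Lᵢ(x)
where Lᵢ(x) = Π_{j≠i} (x - xⱼ)/(xᵢ - xⱼ)

L_0(4.1) = (4.1 - 5)/(1 - 5) = 0.225000
L_1(4.1) = (4.1 - 1)/(5 - 1) = 0.775000

P(4.1) = 9×L_0(4.1) + (-9)×L_1(4.1)
P(4.1) = -4.950000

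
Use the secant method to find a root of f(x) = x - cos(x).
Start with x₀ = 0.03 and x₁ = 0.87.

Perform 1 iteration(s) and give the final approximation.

f(x) = x - cos(x)
x₀ = 0.03, x₁ = 0.87

Secant formula: x_{n+1} = x_n - f(x_n)(x_n - x_{n-1})/(f(x_n) - f(x_{n-1}))

Iteration 1:
  f(0.030000) = -0.969550
  f(0.870000) = 0.225173
  x_2 = 0.870000 - 0.225173×(0.870000 - 0.030000)/(0.225173 - (-0.969550))
       = 0.711682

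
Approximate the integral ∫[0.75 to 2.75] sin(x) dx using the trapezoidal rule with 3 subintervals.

f(x) = sin(x)
a = 0.75, b = 2.75, n = 3
h = (b - a)/n = 0.666667

Trapezoidal rule: (h/2)[f(x₀) + 2f(x₁) + 2f(x₂) + ... + f(xₙ)]

x_0 = 0.7500, f(x_0) = 0.681639, coefficient = 1
x_1 = 1.4167, f(x_1) = 0.988146, coefficient = 2
x_2 = 2.0833, f(x_2) = 0.871503, coefficient = 2
x_3 = 2.7500, f(x_3) = 0.381661, coefficient = 1

I ≈ (0.666667/2) × 4.782597 = 1.594199
Exact value: 1.655991
Error: 0.061792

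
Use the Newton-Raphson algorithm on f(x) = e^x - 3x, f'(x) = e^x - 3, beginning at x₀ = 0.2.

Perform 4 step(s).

f(x) = e^x - 3x
f'(x) = e^x - 3
x₀ = 0.2

Newton-Raphson formula: x_{n+1} = x_n - f(x_n)/f'(x_n)

Iteration 1:
  f(0.200000) = 0.621403
  f'(0.200000) = -1.778597
  x_1 = 0.200000 - 0.621403/(-1.778597) = 0.549378
Iteration 2:
  f(0.549378) = 0.084041
  f'(0.549378) = -1.267825
  x_2 = 0.549378 - 0.084041/(-1.267825) = 0.615666
Iteration 3:
  f(0.615666) = 0.003891
  f'(0.615666) = -1.149112
  x_3 = 0.615666 - 0.003891/(-1.149112) = 0.619052
Iteration 4:
  f(0.619052) = 0.000011
  f'(0.619052) = -1.142833
  x_4 = 0.619052 - 0.000011/(-1.142833) = 0.619061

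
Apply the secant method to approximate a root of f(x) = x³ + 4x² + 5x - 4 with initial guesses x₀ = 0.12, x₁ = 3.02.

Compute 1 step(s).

f(x) = x³ + 4x² + 5x - 4
x₀ = 0.12, x₁ = 3.02

Secant formula: x_{n+1} = x_n - f(x_n)(x_n - x_{n-1})/(f(x_n) - f(x_{n-1}))

Iteration 1:
  f(0.120000) = -3.340672
  f(3.020000) = 75.125208
  x_2 = 3.020000 - 75.125208×(3.020000 - 0.120000)/(75.125208 - (-3.340672))
       = 0.243467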